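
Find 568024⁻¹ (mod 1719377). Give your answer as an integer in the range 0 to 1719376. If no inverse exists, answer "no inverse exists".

Extended Euclidean algorithm:
1719377 = 3×568024 + 15305
568024 = 37×15305 + 1739
15305 = 8×1739 + 1393
1739 = 1×1393 + 346
1393 = 4×346 + 9
346 = 38×9 + 4
9 = 2×4 + 1
4 = 4×1 + 0
gcd = 1, so the inverse exists. Back-substitute:
1 = 9 − 2·4
1 = −2·346 + 77·9
1 = 77·1393 − 310·346
1 = −310·1739 + 387·1393
1 = 387·15305 − 3406·1739
1 = −3406·568024 + 126409·15305
1 = 126409·1719377 − 382633·568024
Hence 568024⁻¹ ≡ -382633 ≡ 1336744 (mod 1719377).

1336744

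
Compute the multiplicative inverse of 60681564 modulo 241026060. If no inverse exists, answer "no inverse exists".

no inverse exists

Compute gcd(60681564, 241026060):
241026060 = 3·60681564 + 58981368
60681564 = 1·58981368 + 1700196
58981368 = 34·1700196 + 1174704
1700196 = 1·1174704 + 525492
1174704 = 2·525492 + 123720
525492 = 4·123720 + 30612
123720 = 4·30612 + 1272
30612 = 24·1272 + 84
1272 = 15·84 + 12
84 = 7·12 + 0
Since gcd = 12 > 1, 60681564 is not a unit mod 241026060.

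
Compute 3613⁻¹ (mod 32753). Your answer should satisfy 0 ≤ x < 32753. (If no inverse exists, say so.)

Run Euclid on (32753, 3613):
32753 = 9×3613 + 236
3613 = 15×236 + 73
236 = 3×73 + 17
73 = 4×17 + 5
17 = 3×5 + 2
5 = 2×2 + 1
2 = 2×1 + 0
gcd = 1, so the inverse exists. Back-substitute:
1 = 5 − 2·2
1 = −2·17 + 7·5
1 = 7·73 − 30·17
1 = −30·236 + 97·73
1 = 97·3613 − 1485·236
1 = −1485·32753 + 13462·3613
So 3613·13462 ≡ 1 (mod 32753).

13462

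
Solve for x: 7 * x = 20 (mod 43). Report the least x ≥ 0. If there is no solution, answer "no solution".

9

First find gcd(7, 43):
43 = 6·7 + 1
7 = 7·1 + 0
gcd = 1, so a unique solution mod 43 exists.
Back-substitute for the Bézout coefficients:
1 = 43 − 6·7
So 7·(-6) ≡ 1 (mod 43), giving 7⁻¹ ≡ 37.
x ≡ 7⁻¹·20 ≡ 37·20 ≡ 9 (mod 43).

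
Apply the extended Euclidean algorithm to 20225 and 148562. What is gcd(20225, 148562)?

1

Apply Euclid's algorithm to 148562 and 20225:
148562 = 7·20225 + 6987
20225 = 2·6987 + 6251
6987 = 1·6251 + 736
6251 = 8·736 + 363
736 = 2·363 + 10
363 = 36·10 + 3
10 = 3·3 + 1
3 = 3·1 + 0
gcd(20225, 148562) = 1.
Working backward:
1 = 10 − 3·3
1 = −3·363 + 109·10
1 = 109·736 − 221·363
1 = −221·6251 + 1877·736
1 = 1877·6987 − 2098·6251
1 = −2098·20225 + 6073·6987
1 = 6073·148562 − 44609·20225
So 1 = (6073)·148562 + (-44609)·20225.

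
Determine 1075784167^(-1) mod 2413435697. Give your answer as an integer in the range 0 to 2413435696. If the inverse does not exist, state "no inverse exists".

1844536596

Run Euclid on (2413435697, 1075784167):
2413435697 = 2·1075784167 + 261867363
1075784167 = 4·261867363 + 28314715
261867363 = 9·28314715 + 7034928
28314715 = 4·7034928 + 175003
7034928 = 40·175003 + 34808
175003 = 5·34808 + 963
34808 = 36·963 + 140
963 = 6·140 + 123
140 = 1·123 + 17
123 = 7·17 + 4
17 = 4·4 + 1
4 = 4·1 + 0
Since gcd(1075784167, 2413435697) = 1, back-substitute to write 1 as a combination:
1 = 17 − 4·4
1 = −4·123 + 29·17
1 = 29·140 − 33·123
1 = −33·963 + 227·140
1 = 227·34808 − 8205·963
1 = −8205·175003 + 41252·34808
1 = 41252·7034928 − 1658285·175003
1 = −1658285·28314715 + 6674392·7034928
1 = 6674392·261867363 − 61727813·28314715
1 = −61727813·1075784167 + 253585644·261867363
1 = 253585644·2413435697 − 568899101·1075784167
Thus 1075784167·(-568899101) ≡ 1 (mod 2413435697); reducing, -568899101 mod 2413435697 = 1844536596.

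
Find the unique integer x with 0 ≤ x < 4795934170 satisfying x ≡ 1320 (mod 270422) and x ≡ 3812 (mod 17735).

2950575762

Write x = 1320 + 270422·k. Then 270422·k ≡ 3812 − 1320 ≡ 2492 (mod 17735).
Need 270422⁻¹ mod 17735. Extended Euclid on (17735, 4397):
17735 = 4*4397 + 147
4397 = 29*147 + 134
147 = 1*134 + 13
134 = 10*13 + 4
13 = 3*4 + 1
4 = 4*1 + 0
Back-substitute:
1 = 13 − 3·4
1 = −3·134 + 31·13
1 = 31·147 − 34·134
1 = −34·4397 + 1017·147
1 = 1017·17735 − 4102·4397
270422⁻¹ ≡ 13633 (mod 17735), so k ≡ 13633·2492 ≡ 10911 (mod 17735).
x = 1320 + 270422·10911 = 2950575762.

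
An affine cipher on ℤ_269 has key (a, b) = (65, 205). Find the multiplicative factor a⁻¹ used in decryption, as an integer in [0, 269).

gcd(269, 65) by repeated division:
269 = 4×65 + 9
65 = 7×9 + 2
9 = 4×2 + 1
2 = 2×1 + 0
gcd = 1, so the inverse exists. Back-substitute:
1 = 9 − 4·2
1 = −4·65 + 29·9
1 = 29·269 − 120·65
So 65·(-120) ≡ 1 (mod 269), and -120 ≡ 149 (mod 269).

149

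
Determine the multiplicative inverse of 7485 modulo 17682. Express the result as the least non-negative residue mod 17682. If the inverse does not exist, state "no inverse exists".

no inverse exists

Euclidean algorithm on 17682, 7485:
17682 = 2*7485 + 2712
7485 = 2*2712 + 2061
2712 = 1*2061 + 651
2061 = 3*651 + 108
651 = 6*108 + 3
108 = 36*3 + 0
The gcd is 3, not 1, hence no inverse exists.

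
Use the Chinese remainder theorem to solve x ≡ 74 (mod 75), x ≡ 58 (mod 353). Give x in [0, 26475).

16649

Write x = 74 + 75·k. Then 75·k ≡ 58 − 74 ≡ 337 (mod 353).
Need 75⁻¹ mod 353. Extended Euclid on (353, 75):
353 = 4·75 + 53
75 = 1·53 + 22
53 = 2·22 + 9
22 = 2·9 + 4
9 = 2·4 + 1
4 = 4·1 + 0
Back-substitute:
1 = 9 − 2·4
1 = −2·22 + 5·9
1 = 5·53 − 12·22
1 = −12·75 + 17·53
1 = 17·353 − 80·75
75⁻¹ ≡ 273 (mod 353), so k ≡ 273·337 ≡ 221 (mod 353).
x = 74 + 75·221 = 16649.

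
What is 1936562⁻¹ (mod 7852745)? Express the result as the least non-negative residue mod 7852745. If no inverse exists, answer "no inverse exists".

gcd(7852745, 1936562) by repeated division:
7852745 = 4×1936562 + 106497
1936562 = 18×106497 + 19616
106497 = 5×19616 + 8417
19616 = 2×8417 + 2782
8417 = 3×2782 + 71
2782 = 39×71 + 13
71 = 5×13 + 6
13 = 2×6 + 1
6 = 6×1 + 0
The gcd is 1. Working backward:
1 = 13 − 2·6
1 = −2·71 + 11·13
1 = 11·2782 − 431·71
1 = −431·8417 + 1304·2782
1 = 1304·19616 − 3039·8417
1 = −3039·106497 + 16499·19616
1 = 16499·1936562 − 300021·106497
1 = −300021·7852745 + 1216583·1936562
So 1936562·1216583 ≡ 1 (mod 7852745).

1216583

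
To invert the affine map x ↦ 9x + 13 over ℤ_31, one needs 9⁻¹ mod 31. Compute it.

Extended Euclidean algorithm:
31 = 3×9 + 4
9 = 2×4 + 1
4 = 4×1 + 0
gcd = 1, so the inverse exists. Back-substitute:
1 = 9 − 2·4
1 = −2·31 + 7·9
So 9·7 ≡ 1 (mod 31).

7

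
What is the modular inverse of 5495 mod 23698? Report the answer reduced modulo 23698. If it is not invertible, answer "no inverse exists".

16401

Run Euclid on (23698, 5495):
23698 = 4·5495 + 1718
5495 = 3·1718 + 341
1718 = 5·341 + 13
341 = 26·13 + 3
13 = 4·3 + 1
3 = 3·1 + 0
gcd = 1, so the inverse exists. Back-substitute:
1 = 13 − 4·3
1 = −4·341 + 105·13
1 = 105·1718 − 529·341
1 = −529·5495 + 1692·1718
1 = 1692·23698 − 7297·5495
Thus 5495·(-7297) ≡ 1 (mod 23698); reducing, -7297 mod 23698 = 16401.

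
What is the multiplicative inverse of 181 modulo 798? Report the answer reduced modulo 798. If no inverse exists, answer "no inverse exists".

Run Euclid on (798, 181):
798 = 4*181 + 74
181 = 2*74 + 33
74 = 2*33 + 8
33 = 4*8 + 1
8 = 8*1 + 0
Since gcd(181, 798) = 1, back-substitute to write 1 as a combination:
1 = 33 − 4·8
1 = −4·74 + 9·33
1 = 9·181 − 22·74
1 = −22·798 + 97·181
So 181·97 ≡ 1 (mod 798).

97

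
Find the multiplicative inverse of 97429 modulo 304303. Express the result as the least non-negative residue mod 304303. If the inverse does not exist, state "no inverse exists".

141743

gcd(304303, 97429) by repeated division:
304303 = 3×97429 + 12016
97429 = 8×12016 + 1301
12016 = 9×1301 + 307
1301 = 4×307 + 73
307 = 4×73 + 15
73 = 4×15 + 13
15 = 1×13 + 2
13 = 6×2 + 1
2 = 2×1 + 0
gcd = 1, so the inverse exists. Back-substitute:
1 = 13 − 6·2
1 = −6·15 + 7·13
1 = 7·73 − 34·15
1 = −34·307 + 143·73
1 = 143·1301 − 606·307
1 = −606·12016 + 5597·1301
1 = 5597·97429 − 45382·12016
1 = −45382·304303 + 141743·97429
So 97429·141743 ≡ 1 (mod 304303).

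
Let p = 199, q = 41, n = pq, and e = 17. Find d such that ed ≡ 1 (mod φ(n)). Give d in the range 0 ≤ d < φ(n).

4193

φ(n) = (p−1)(q−1) = 198·40 = 7920.
Need d with 17·d ≡ 1 (mod 7920). Apply the extended Euclidean algorithm:
7920 = 465*17 + 15
17 = 1*15 + 2
15 = 7*2 + 1
2 = 2*1 + 0
Back-substitute:
1 = 15 − 7·2
1 = −7·17 + 8·15
1 = 8·7920 − 3727·17
So 17·(-3727) ≡ 1 (mod 7920), hence d ≡ -3727 ≡ 4193 (mod 7920).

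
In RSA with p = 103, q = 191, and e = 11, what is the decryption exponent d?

10571

φ(n) = (p−1)(q−1) = 102·190 = 19380.
Need d with 11·d ≡ 1 (mod 19380). Apply the extended Euclidean algorithm:
19380 = 1761*11 + 9
11 = 1*9 + 2
9 = 4*2 + 1
2 = 2*1 + 0
Back-substitute:
1 = 9 − 4·2
1 = −4·11 + 5·9
1 = 5·19380 − 8809·11
So 11·(-8809) ≡ 1 (mod 19380), hence d ≡ -8809 ≡ 10571 (mod 19380).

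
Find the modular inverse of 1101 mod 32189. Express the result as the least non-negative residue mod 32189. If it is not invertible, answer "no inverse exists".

10028

gcd(32189, 1101) by repeated division:
32189 = 29*1101 + 260
1101 = 4*260 + 61
260 = 4*61 + 16
61 = 3*16 + 13
16 = 1*13 + 3
13 = 4*3 + 1
3 = 3*1 + 0
Since gcd(1101, 32189) = 1, back-substitute to write 1 as a combination:
1 = 13 − 4·3
1 = −4·16 + 5·13
1 = 5·61 − 19·16
1 = −19·260 + 81·61
1 = 81·1101 − 343·260
1 = −343·32189 + 10028·1101
So 1101·10028 ≡ 1 (mod 32189).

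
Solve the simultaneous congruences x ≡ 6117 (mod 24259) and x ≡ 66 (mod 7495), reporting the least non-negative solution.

Write x = 6117 + 24259·k. Then 24259·k ≡ 66 − 6117 ≡ 1444 (mod 7495).
Need 24259⁻¹ mod 7495. Extended Euclid on (7495, 1774):
7495 = 4·1774 + 399
1774 = 4·399 + 178
399 = 2·178 + 43
178 = 4·43 + 6
43 = 7·6 + 1
6 = 6·1 + 0
Back-substitute:
1 = 43 − 7·6
1 = −7·178 + 29·43
1 = 29·399 − 65·178
1 = −65·1774 + 289·399
1 = 289·7495 − 1221·1774
24259⁻¹ ≡ 6274 (mod 7495), so k ≡ 6274·1444 ≡ 5696 (mod 7495).
x = 6117 + 24259·5696 = 138185381.

138185381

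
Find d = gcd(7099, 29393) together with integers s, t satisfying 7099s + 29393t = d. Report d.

Repeated division:
29393 = 4×7099 + 997
7099 = 7×997 + 120
997 = 8×120 + 37
120 = 3×37 + 9
37 = 4×9 + 1
9 = 9×1 + 0
gcd(7099, 29393) = 1.
Express as a combination:
1 = 37 − 4·9
1 = −4·120 + 13·37
1 = 13·997 − 108·120
1 = −108·7099 + 769·997
1 = 769·29393 − 3184·7099
So 1 = (769)·29393 + (-3184)·7099.

1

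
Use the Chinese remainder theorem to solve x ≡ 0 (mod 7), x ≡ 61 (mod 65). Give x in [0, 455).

126

Write x = 0 + 7·k. Then 7·k ≡ 61 − 0 ≡ 61 (mod 65).
Need 7⁻¹ mod 65. Extended Euclid on (65, 7):
65 = 9*7 + 2
7 = 3*2 + 1
2 = 2*1 + 0
Back-substitute:
1 = 7 − 3·2
1 = −3·65 + 28·7
7⁻¹ ≡ 28 (mod 65), so k ≡ 28·61 ≡ 18 (mod 65).
x = 0 + 7·18 = 126.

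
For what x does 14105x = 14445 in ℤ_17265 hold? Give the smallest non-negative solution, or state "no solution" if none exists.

First find gcd(14105, 17265):
17265 = 1×14105 + 3160
14105 = 4×3160 + 1465
3160 = 2×1465 + 230
1465 = 6×230 + 85
230 = 2×85 + 60
85 = 1×60 + 25
60 = 2×25 + 10
25 = 2×10 + 5
10 = 2×5 + 0
gcd = 5 and 5 | 14445, so solutions exist. Divide through by 5: 2821x ≡ 2889 (mod 3453).
Now find 2821⁻¹ mod 3453:
3453 = 1*2821 + 632
2821 = 4*632 + 293
632 = 2*293 + 46
293 = 6*46 + 17
46 = 2*17 + 12
17 = 1*12 + 5
12 = 2*5 + 2
5 = 2*2 + 1
2 = 2*1 + 0
Back-substitute:
1 = 5 − 2·2
1 = −2·12 + 5·5
1 = 5·17 − 7·12
1 = −7·46 + 19·17
1 = 19·293 − 121·46
1 = −121·632 + 261·293
1 = 261·2821 − 1165·632
1 = −1165·3453 + 1426·2821
So 2821⁻¹ ≡ 1426 (mod 3453).
Then x ≡ 1426·2889 ≡ 285 (mod 3453); the smallest non-negative solution is x = 285.

285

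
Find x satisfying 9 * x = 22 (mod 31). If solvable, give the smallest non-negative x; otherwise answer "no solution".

30

First find gcd(9, 31):
31 = 3·9 + 4
9 = 2·4 + 1
4 = 4·1 + 0
gcd = 1, so a unique solution mod 31 exists.
Back-substitute for the Bézout coefficients:
1 = 9 − 2·4
1 = −2·31 + 7·9
So 9·(7) ≡ 1 (mod 31), giving 9⁻¹ ≡ 7.
x ≡ 9⁻¹·22 ≡ 7·22 ≡ 30 (mod 31).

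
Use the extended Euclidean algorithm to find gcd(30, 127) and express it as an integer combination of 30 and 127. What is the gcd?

Repeated division:
127 = 4*30 + 7
30 = 4*7 + 2
7 = 3*2 + 1
2 = 2*1 + 0
gcd(30, 127) = 1.
Back-substituting:
1 = 7 − 3·2
1 = −3·30 + 13·7
1 = 13·127 − 55·30
So 1 = (13)·127 + (-55)·30.

1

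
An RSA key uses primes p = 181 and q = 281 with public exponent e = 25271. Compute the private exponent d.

20231

φ(n) = (p−1)(q−1) = 180·280 = 50400.
Need d with 25271·d ≡ 1 (mod 50400). Apply the extended Euclidean algorithm:
50400 = 1×25271 + 25129
25271 = 1×25129 + 142
25129 = 176×142 + 137
142 = 1×137 + 5
137 = 27×5 + 2
5 = 2×2 + 1
2 = 2×1 + 0
Back-substitute:
1 = 5 − 2·2
1 = −2·137 + 55·5
1 = 55·142 − 57·137
1 = −57·25129 + 10087·142
1 = 10087·25271 − 10144·25129
1 = −10144·50400 + 20231·25271
So 25271·20231 ≡ 1 (mod 50400), hence d = 20231.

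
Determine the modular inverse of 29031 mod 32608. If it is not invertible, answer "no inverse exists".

Run Euclid on (32608, 29031):
32608 = 1×29031 + 3577
29031 = 8×3577 + 415
3577 = 8×415 + 257
415 = 1×257 + 158
257 = 1×158 + 99
158 = 1×99 + 59
99 = 1×59 + 40
59 = 1×40 + 19
40 = 2×19 + 2
19 = 9×2 + 1
2 = 2×1 + 0
The gcd is 1. Working backward:
1 = 19 − 9·2
1 = −9·40 + 19·19
1 = 19·59 − 28·40
1 = −28·99 + 47·59
1 = 47·158 − 75·99
1 = −75·257 + 122·158
1 = 122·415 − 197·257
1 = −197·3577 + 1698·415
1 = 1698·29031 − 13781·3577
1 = −13781·32608 + 15479·29031
So 29031·15479 ≡ 1 (mod 32608).

15479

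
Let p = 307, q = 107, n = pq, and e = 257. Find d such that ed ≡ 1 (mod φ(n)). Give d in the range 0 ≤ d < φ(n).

17417

φ(n) = (p−1)(q−1) = 306·106 = 32436.
Need d with 257·d ≡ 1 (mod 32436). Apply the extended Euclidean algorithm:
32436 = 126·257 + 54
257 = 4·54 + 41
54 = 1·41 + 13
41 = 3·13 + 2
13 = 6·2 + 1
2 = 2·1 + 0
Back-substitute:
1 = 13 − 6·2
1 = −6·41 + 19·13
1 = 19·54 − 25·41
1 = −25·257 + 119·54
1 = 119·32436 − 15019·257
So 257·(-15019) ≡ 1 (mod 32436), hence d ≡ -15019 ≡ 17417 (mod 32436).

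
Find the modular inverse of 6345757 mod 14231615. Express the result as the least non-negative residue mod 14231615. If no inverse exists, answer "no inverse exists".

9791208

Apply the Euclidean algorithm to 14231615 and 6345757:
14231615 = 2×6345757 + 1540101
6345757 = 4×1540101 + 185353
1540101 = 8×185353 + 57277
185353 = 3×57277 + 13522
57277 = 4×13522 + 3189
13522 = 4×3189 + 766
3189 = 4×766 + 125
766 = 6×125 + 16
125 = 7×16 + 13
16 = 1×13 + 3
13 = 4×3 + 1
3 = 3×1 + 0
gcd = 1, so the inverse exists. Back-substitute:
1 = 13 − 4·3
1 = −4·16 + 5·13
1 = 5·125 − 39·16
1 = −39·766 + 239·125
1 = 239·3189 − 995·766
1 = −995·13522 + 4219·3189
1 = 4219·57277 − 17871·13522
1 = −17871·185353 + 57832·57277
1 = 57832·1540101 − 480527·185353
1 = −480527·6345757 + 1979940·1540101
1 = 1979940·14231615 − 4440407·6345757
So 6345757·(-4440407) ≡ 1 (mod 14231615), and -4440407 ≡ 9791208 (mod 14231615).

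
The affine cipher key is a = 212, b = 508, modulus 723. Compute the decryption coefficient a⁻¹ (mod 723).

gcd(723, 212) by repeated division:
723 = 3×212 + 87
212 = 2×87 + 38
87 = 2×38 + 11
38 = 3×11 + 5
11 = 2×5 + 1
5 = 5×1 + 0
gcd = 1, so the inverse exists. Back-substitute:
1 = 11 − 2·5
1 = −2·38 + 7·11
1 = 7·87 − 16·38
1 = −16·212 + 39·87
1 = 39·723 − 133·212
Thus 212·(-133) ≡ 1 (mod 723); reducing, -133 mod 723 = 590.

590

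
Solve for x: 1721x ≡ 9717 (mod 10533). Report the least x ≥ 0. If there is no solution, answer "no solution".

First find gcd(1721, 10533):
10533 = 6*1721 + 207
1721 = 8*207 + 65
207 = 3*65 + 12
65 = 5*12 + 5
12 = 2*5 + 2
5 = 2*2 + 1
2 = 2*1 + 0
gcd = 1, so a unique solution mod 10533 exists.
Back-substitute for the Bézout coefficients:
1 = 5 − 2·2
1 = −2·12 + 5·5
1 = 5·65 − 27·12
1 = −27·207 + 86·65
1 = 86·1721 − 715·207
1 = −715·10533 + 4376·1721
So 1721·(4376) ≡ 1 (mod 10533), giving 1721⁻¹ ≡ 4376.
x ≡ 1721⁻¹·9717 ≡ 4376·9717 ≡ 10404 (mod 10533).

10404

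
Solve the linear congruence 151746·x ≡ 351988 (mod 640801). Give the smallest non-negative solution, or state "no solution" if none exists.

First find gcd(151746, 640801):
640801 = 4·151746 + 33817
151746 = 4·33817 + 16478
33817 = 2·16478 + 861
16478 = 19·861 + 119
861 = 7·119 + 28
119 = 4·28 + 7
28 = 4·7 + 0
gcd = 7 and 7 | 351988, so solutions exist. Divide through by 7: 21678x ≡ 50284 (mod 91543).
Now find 21678⁻¹ mod 91543:
91543 = 4·21678 + 4831
21678 = 4·4831 + 2354
4831 = 2·2354 + 123
2354 = 19·123 + 17
123 = 7·17 + 4
17 = 4·4 + 1
4 = 4·1 + 0
Back-substitute:
1 = 17 − 4·4
1 = −4·123 + 29·17
1 = 29·2354 − 555·123
1 = −555·4831 + 1139·2354
1 = 1139·21678 − 5111·4831
1 = −5111·91543 + 21583·21678
So 21678⁻¹ ≡ 21583 (mod 91543).
Then x ≡ 21583·50284 ≡ 37307 (mod 91543); the smallest non-negative solution is x = 37307.

37307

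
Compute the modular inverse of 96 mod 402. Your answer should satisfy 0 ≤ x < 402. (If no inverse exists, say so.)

no inverse exists

Euclidean algorithm on 402, 96:
402 = 4×96 + 18
96 = 5×18 + 6
18 = 3×6 + 0
The gcd is 6, not 1, hence no inverse exists.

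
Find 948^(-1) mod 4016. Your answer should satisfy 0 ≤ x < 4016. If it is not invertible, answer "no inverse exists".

no inverse exists

Euclidean algorithm on 4016, 948:
4016 = 4·948 + 224
948 = 4·224 + 52
224 = 4·52 + 16
52 = 3·16 + 4
16 = 4·4 + 0
gcd(948, 4016) = 4 ≠ 1, so 948 has no multiplicative inverse modulo 4016.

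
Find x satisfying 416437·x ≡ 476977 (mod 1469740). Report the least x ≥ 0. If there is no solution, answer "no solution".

First find gcd(416437, 1469740):
1469740 = 3·416437 + 220429
416437 = 1·220429 + 196008
220429 = 1·196008 + 24421
196008 = 8·24421 + 640
24421 = 38·640 + 101
640 = 6·101 + 34
101 = 2·34 + 33
34 = 1·33 + 1
33 = 33·1 + 0
gcd = 1, so a unique solution mod 1469740 exists.
Back-substitute for the Bézout coefficients:
1 = 34 − 33
1 = −101 + 3·34
1 = 3·640 − 19·101
1 = −19·24421 + 725·640
1 = 725·196008 − 5819·24421
1 = −5819·220429 + 6544·196008
1 = 6544·416437 − 12363·220429
1 = −12363·1469740 + 43633·416437
So 416437·(43633) ≡ 1 (mod 1469740), giving 416437⁻¹ ≡ 43633.
x ≡ 416437⁻¹·476977 ≡ 43633·476977 ≡ 419041 (mod 1469740).

419041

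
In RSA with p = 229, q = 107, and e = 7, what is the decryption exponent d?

17263

φ(n) = (p−1)(q−1) = 228·106 = 24168.
Need d with 7·d ≡ 1 (mod 24168). Apply the extended Euclidean algorithm:
24168 = 3452*7 + 4
7 = 1*4 + 3
4 = 1*3 + 1
3 = 3*1 + 0
Back-substitute:
1 = 4 − 3
1 = −7 + 2·4
1 = 2·24168 − 6905·7
So 7·(-6905) ≡ 1 (mod 24168), hence d ≡ -6905 ≡ 17263 (mod 24168).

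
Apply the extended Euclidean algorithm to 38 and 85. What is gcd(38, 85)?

1

Apply Euclid's algorithm to 85 and 38:
85 = 2·38 + 9
38 = 4·9 + 2
9 = 4·2 + 1
2 = 2·1 + 0
gcd(38, 85) = 1.
Working backward:
1 = 9 − 4·2
1 = −4·38 + 17·9
1 = 17·85 − 38·38
So 1 = (17)·85 + (-38)·38.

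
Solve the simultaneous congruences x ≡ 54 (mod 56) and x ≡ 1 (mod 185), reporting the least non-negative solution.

Write x = 54 + 56·k. Then 56·k ≡ 1 − 54 ≡ 132 (mod 185).
Need 56⁻¹ mod 185. Extended Euclid on (185, 56):
185 = 3*56 + 17
56 = 3*17 + 5
17 = 3*5 + 2
5 = 2*2 + 1
2 = 2*1 + 0
Back-substitute:
1 = 5 − 2·2
1 = −2·17 + 7·5
1 = 7·56 − 23·17
1 = −23·185 + 76·56
56⁻¹ ≡ 76 (mod 185), so k ≡ 76·132 ≡ 42 (mod 185).
x = 54 + 56·42 = 2406.

2406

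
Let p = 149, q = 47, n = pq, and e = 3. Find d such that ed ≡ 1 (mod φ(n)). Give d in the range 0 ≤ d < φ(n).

φ(n) = (p−1)(q−1) = 148·46 = 6808.
Need d with 3·d ≡ 1 (mod 6808). Apply the extended Euclidean algorithm:
6808 = 2269*3 + 1
3 = 3*1 + 0
Back-substitute:
1 = 6808 − 2269·3
So 3·(-2269) ≡ 1 (mod 6808), hence d ≡ -2269 ≡ 4539 (mod 6808).

4539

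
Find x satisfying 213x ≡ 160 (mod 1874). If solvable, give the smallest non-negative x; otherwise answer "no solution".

First find gcd(213, 1874):
1874 = 8*213 + 170
213 = 1*170 + 43
170 = 3*43 + 41
43 = 1*41 + 2
41 = 20*2 + 1
2 = 2*1 + 0
gcd = 1, so a unique solution mod 1874 exists.
Back-substitute for the Bézout coefficients:
1 = 41 − 20·2
1 = −20·43 + 21·41
1 = 21·170 − 83·43
1 = −83·213 + 104·170
1 = 104·1874 − 915·213
So 213·(-915) ≡ 1 (mod 1874), giving 213⁻¹ ≡ 959.
x ≡ 213⁻¹·160 ≡ 959·160 ≡ 1646 (mod 1874).

1646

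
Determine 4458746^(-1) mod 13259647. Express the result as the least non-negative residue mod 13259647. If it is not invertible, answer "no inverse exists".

3126948

Extended Euclidean algorithm:
13259647 = 2*4458746 + 4342155
4458746 = 1*4342155 + 116591
4342155 = 37*116591 + 28288
116591 = 4*28288 + 3439
28288 = 8*3439 + 776
3439 = 4*776 + 335
776 = 2*335 + 106
335 = 3*106 + 17
106 = 6*17 + 4
17 = 4*4 + 1
4 = 4*1 + 0
gcd = 1, so the inverse exists. Back-substitute:
1 = 17 − 4·4
1 = −4·106 + 25·17
1 = 25·335 − 79·106
1 = −79·776 + 183·335
1 = 183·3439 − 811·776
1 = −811·28288 + 6671·3439
1 = 6671·116591 − 27495·28288
1 = −27495·4342155 + 1023986·116591
1 = 1023986·4458746 − 1051481·4342155
1 = −1051481·13259647 + 3126948·4458746
So 4458746·3126948 ≡ 1 (mod 13259647).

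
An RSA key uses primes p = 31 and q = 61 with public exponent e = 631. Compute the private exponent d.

φ(n) = (p−1)(q−1) = 30·60 = 1800.
Need d with 631·d ≡ 1 (mod 1800). Apply the extended Euclidean algorithm:
1800 = 2×631 + 538
631 = 1×538 + 93
538 = 5×93 + 73
93 = 1×73 + 20
73 = 3×20 + 13
20 = 1×13 + 7
13 = 1×7 + 6
7 = 1×6 + 1
6 = 6×1 + 0
Back-substitute:
1 = 7 − 6
1 = −13 + 2·7
1 = 2·20 − 3·13
1 = −3·73 + 11·20
1 = 11·93 − 14·73
1 = −14·538 + 81·93
1 = 81·631 − 95·538
1 = −95·1800 + 271·631
So 631·271 ≡ 1 (mod 1800), hence d = 271.

271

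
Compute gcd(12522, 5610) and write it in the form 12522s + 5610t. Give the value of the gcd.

Repeated division:
12522 = 2×5610 + 1302
5610 = 4×1302 + 402
1302 = 3×402 + 96
402 = 4×96 + 18
96 = 5×18 + 6
18 = 3×6 + 0
gcd(12522, 5610) = 6.
Express as a combination:
6 = 96 − 5·18
6 = −5·402 + 21·96
6 = 21·1302 − 68·402
6 = −68·5610 + 293·1302
6 = 293·12522 − 654·5610
So 6 = (293)·12522 + (-654)·5610.

6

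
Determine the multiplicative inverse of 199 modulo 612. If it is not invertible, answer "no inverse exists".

163

Run Euclid on (612, 199):
612 = 3×199 + 15
199 = 13×15 + 4
15 = 3×4 + 3
4 = 1×3 + 1
3 = 3×1 + 0
Since gcd(199, 612) = 1, back-substitute to write 1 as a combination:
1 = 4 − 3
1 = −15 + 4·4
1 = 4·199 − 53·15
1 = −53·612 + 163·199
So 199·163 ≡ 1 (mod 612).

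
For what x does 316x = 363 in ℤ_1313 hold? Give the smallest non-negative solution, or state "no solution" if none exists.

First find gcd(316, 1313):
1313 = 4*316 + 49
316 = 6*49 + 22
49 = 2*22 + 5
22 = 4*5 + 2
5 = 2*2 + 1
2 = 2*1 + 0
gcd = 1, so a unique solution mod 1313 exists.
Back-substitute for the Bézout coefficients:
1 = 5 − 2·2
1 = −2·22 + 9·5
1 = 9·49 − 20·22
1 = −20·316 + 129·49
1 = 129·1313 − 536·316
So 316·(-536) ≡ 1 (mod 1313), giving 316⁻¹ ≡ 777.
x ≡ 316⁻¹·363 ≡ 777·363 ≡ 1069 (mod 1313).

1069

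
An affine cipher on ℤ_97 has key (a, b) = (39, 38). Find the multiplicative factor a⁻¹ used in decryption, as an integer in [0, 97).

gcd(97, 39) by repeated division:
97 = 2×39 + 19
39 = 2×19 + 1
19 = 19×1 + 0
The gcd is 1. Working backward:
1 = 39 − 2·19
1 = −2·97 + 5·39
So 39·5 ≡ 1 (mod 97).

5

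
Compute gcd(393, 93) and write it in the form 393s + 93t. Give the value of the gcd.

Repeated division:
393 = 4·93 + 21
93 = 4·21 + 9
21 = 2·9 + 3
9 = 3·3 + 0
gcd(393, 93) = 3.
Express as a combination:
3 = 21 − 2·9
3 = −2·93 + 9·21
3 = 9·393 − 38·93
So 3 = (9)·393 + (-38)·93.

3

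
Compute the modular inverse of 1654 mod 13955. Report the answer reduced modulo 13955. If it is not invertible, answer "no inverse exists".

1409

Run Euclid on (13955, 1654):
13955 = 8*1654 + 723
1654 = 2*723 + 208
723 = 3*208 + 99
208 = 2*99 + 10
99 = 9*10 + 9
10 = 1*9 + 1
9 = 9*1 + 0
Since gcd(1654, 13955) = 1, back-substitute to write 1 as a combination:
1 = 10 − 9
1 = −99 + 10·10
1 = 10·208 − 21·99
1 = −21·723 + 73·208
1 = 73·1654 − 167·723
1 = −167·13955 + 1409·1654
So 1654·1409 ≡ 1 (mod 13955).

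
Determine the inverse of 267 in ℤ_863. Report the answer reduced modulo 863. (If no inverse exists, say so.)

gcd(863, 267) by repeated division:
863 = 3*267 + 62
267 = 4*62 + 19
62 = 3*19 + 5
19 = 3*5 + 4
5 = 1*4 + 1
4 = 4*1 + 0
The gcd is 1. Working backward:
1 = 5 − 4
1 = −19 + 4·5
1 = 4·62 − 13·19
1 = −13·267 + 56·62
1 = 56·863 − 181·267
Hence 267⁻¹ ≡ -181 ≡ 682 (mod 863).

682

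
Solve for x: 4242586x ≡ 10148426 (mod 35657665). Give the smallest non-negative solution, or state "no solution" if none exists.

First find gcd(4242586, 35657665):
35657665 = 8·4242586 + 1716977
4242586 = 2·1716977 + 808632
1716977 = 2·808632 + 99713
808632 = 8·99713 + 10928
99713 = 9·10928 + 1361
10928 = 8·1361 + 40
1361 = 34·40 + 1
40 = 40·1 + 0
gcd = 1, so a unique solution mod 35657665 exists.
Back-substitute for the Bézout coefficients:
1 = 1361 − 34·40
1 = −34·10928 + 273·1361
1 = 273·99713 − 2491·10928
1 = −2491·808632 + 20201·99713
1 = 20201·1716977 − 42893·808632
1 = −42893·4242586 + 105987·1716977
1 = 105987·35657665 − 890789·4242586
So 4242586·(-890789) ≡ 1 (mod 35657665), giving 4242586⁻¹ ≡ 34766876.
x ≡ 4242586⁻¹·10148426 ≡ 34766876·10148426 ≡ 3271011 (mod 35657665).

3271011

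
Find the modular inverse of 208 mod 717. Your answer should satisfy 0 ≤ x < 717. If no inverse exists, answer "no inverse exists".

424

Run Euclid on (717, 208):
717 = 3·208 + 93
208 = 2·93 + 22
93 = 4·22 + 5
22 = 4·5 + 2
5 = 2·2 + 1
2 = 2·1 + 0
Since gcd(208, 717) = 1, back-substitute to write 1 as a combination:
1 = 5 − 2·2
1 = −2·22 + 9·5
1 = 9·93 − 38·22
1 = −38·208 + 85·93
1 = 85·717 − 293·208
Thus 208·(-293) ≡ 1 (mod 717); reducing, -293 mod 717 = 424.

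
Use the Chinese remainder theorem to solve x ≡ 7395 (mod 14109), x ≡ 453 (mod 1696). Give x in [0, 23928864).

Write x = 7395 + 14109·k. Then 14109·k ≡ 453 − 7395 ≡ 1538 (mod 1696).
Need 14109⁻¹ mod 1696. Extended Euclid on (1696, 541):
1696 = 3×541 + 73
541 = 7×73 + 30
73 = 2×30 + 13
30 = 2×13 + 4
13 = 3×4 + 1
4 = 4×1 + 0
Back-substitute:
1 = 13 − 3·4
1 = −3·30 + 7·13
1 = 7·73 − 17·30
1 = −17·541 + 126·73
1 = 126·1696 − 395·541
14109⁻¹ ≡ 1301 (mod 1696), so k ≡ 1301·1538 ≡ 1354 (mod 1696).
x = 7395 + 14109·1354 = 19110981.

19110981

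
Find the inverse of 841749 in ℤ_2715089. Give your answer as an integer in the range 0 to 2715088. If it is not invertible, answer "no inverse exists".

2150095

Extended Euclidean algorithm:
2715089 = 3*841749 + 189842
841749 = 4*189842 + 82381
189842 = 2*82381 + 25080
82381 = 3*25080 + 7141
25080 = 3*7141 + 3657
7141 = 1*3657 + 3484
3657 = 1*3484 + 173
3484 = 20*173 + 24
173 = 7*24 + 5
24 = 4*5 + 4
5 = 1*4 + 1
4 = 4*1 + 0
gcd = 1, so the inverse exists. Back-substitute:
1 = 5 − 4
1 = −24 + 5·5
1 = 5·173 − 36·24
1 = −36·3484 + 725·173
1 = 725·3657 − 761·3484
1 = −761·7141 + 1486·3657
1 = 1486·25080 − 5219·7141
1 = −5219·82381 + 17143·25080
1 = 17143·189842 − 39505·82381
1 = −39505·841749 + 175163·189842
1 = 175163·2715089 − 564994·841749
Hence 841749⁻¹ ≡ -564994 ≡ 2150095 (mod 2715089).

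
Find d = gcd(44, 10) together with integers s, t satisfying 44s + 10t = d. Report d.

2

Repeated division:
44 = 4*10 + 4
10 = 2*4 + 2
4 = 2*2 + 0
gcd(44, 10) = 2.
Working backward:
2 = 10 − 2·4
2 = −2·44 + 9·10
So 2 = (-2)·44 + (9)·10.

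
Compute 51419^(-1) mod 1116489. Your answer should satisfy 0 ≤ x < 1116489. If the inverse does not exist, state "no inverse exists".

492941

Apply the Euclidean algorithm to 1116489 and 51419:
1116489 = 21×51419 + 36690
51419 = 1×36690 + 14729
36690 = 2×14729 + 7232
14729 = 2×7232 + 265
7232 = 27×265 + 77
265 = 3×77 + 34
77 = 2×34 + 9
34 = 3×9 + 7
9 = 1×7 + 2
7 = 3×2 + 1
2 = 2×1 + 0
gcd = 1, so the inverse exists. Back-substitute:
1 = 7 − 3·2
1 = −3·9 + 4·7
1 = 4·34 − 15·9
1 = −15·77 + 34·34
1 = 34·265 − 117·77
1 = −117·7232 + 3193·265
1 = 3193·14729 − 6503·7232
1 = −6503·36690 + 16199·14729
1 = 16199·51419 − 22702·36690
1 = −22702·1116489 + 492941·51419
So 51419·492941 ≡ 1 (mod 1116489).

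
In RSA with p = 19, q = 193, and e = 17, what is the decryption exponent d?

φ(n) = (p−1)(q−1) = 18·192 = 3456.
Need d with 17·d ≡ 1 (mod 3456). Apply the extended Euclidean algorithm:
3456 = 203×17 + 5
17 = 3×5 + 2
5 = 2×2 + 1
2 = 2×1 + 0
Back-substitute:
1 = 5 − 2·2
1 = −2·17 + 7·5
1 = 7·3456 − 1423·17
So 17·(-1423) ≡ 1 (mod 3456), hence d ≡ -1423 ≡ 2033 (mod 3456).

2033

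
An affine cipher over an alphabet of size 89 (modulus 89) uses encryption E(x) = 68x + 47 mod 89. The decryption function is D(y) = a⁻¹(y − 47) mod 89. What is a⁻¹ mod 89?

Run Euclid on (89, 68):
89 = 1×68 + 21
68 = 3×21 + 5
21 = 4×5 + 1
5 = 5×1 + 0
Since gcd(68, 89) = 1, back-substitute to write 1 as a combination:
1 = 21 − 4·5
1 = −4·68 + 13·21
1 = 13·89 − 17·68
So 68·(-17) ≡ 1 (mod 89), and -17 ≡ 72 (mod 89).

72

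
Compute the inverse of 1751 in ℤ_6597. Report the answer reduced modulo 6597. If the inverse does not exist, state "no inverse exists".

3647

Extended Euclidean algorithm:
6597 = 3×1751 + 1344
1751 = 1×1344 + 407
1344 = 3×407 + 123
407 = 3×123 + 38
123 = 3×38 + 9
38 = 4×9 + 2
9 = 4×2 + 1
2 = 2×1 + 0
The gcd is 1. Working backward:
1 = 9 − 4·2
1 = −4·38 + 17·9
1 = 17·123 − 55·38
1 = −55·407 + 182·123
1 = 182·1344 − 601·407
1 = −601·1751 + 783·1344
1 = 783·6597 − 2950·1751
Hence 1751⁻¹ ≡ -2950 ≡ 3647 (mod 6597).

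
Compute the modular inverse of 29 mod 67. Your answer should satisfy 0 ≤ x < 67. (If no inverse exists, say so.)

37

Run Euclid on (67, 29):
67 = 2·29 + 9
29 = 3·9 + 2
9 = 4·2 + 1
2 = 2·1 + 0
Since gcd(29, 67) = 1, back-substitute to write 1 as a combination:
1 = 9 − 4·2
1 = −4·29 + 13·9
1 = 13·67 − 30·29
Hence 29⁻¹ ≡ -30 ≡ 37 (mod 67).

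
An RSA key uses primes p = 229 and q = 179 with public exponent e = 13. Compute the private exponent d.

21853

φ(n) = (p−1)(q−1) = 228·178 = 40584.
Need d with 13·d ≡ 1 (mod 40584). Apply the extended Euclidean algorithm:
40584 = 3121·13 + 11
13 = 1·11 + 2
11 = 5·2 + 1
2 = 2·1 + 0
Back-substitute:
1 = 11 − 5·2
1 = −5·13 + 6·11
1 = 6·40584 − 18731·13
So 13·(-18731) ≡ 1 (mod 40584), hence d ≡ -18731 ≡ 21853 (mod 40584).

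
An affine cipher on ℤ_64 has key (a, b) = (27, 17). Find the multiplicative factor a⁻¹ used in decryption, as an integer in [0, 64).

gcd(64, 27) by repeated division:
64 = 2×27 + 10
27 = 2×10 + 7
10 = 1×7 + 3
7 = 2×3 + 1
3 = 3×1 + 0
The gcd is 1. Working backward:
1 = 7 − 2·3
1 = −2·10 + 3·7
1 = 3·27 − 8·10
1 = −8·64 + 19·27
So 27·19 ≡ 1 (mod 64).

19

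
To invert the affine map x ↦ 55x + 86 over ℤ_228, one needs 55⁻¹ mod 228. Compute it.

199

gcd(228, 55) by repeated division:
228 = 4·55 + 8
55 = 6·8 + 7
8 = 1·7 + 1
7 = 7·1 + 0
gcd = 1, so the inverse exists. Back-substitute:
1 = 8 − 7
1 = −55 + 7·8
1 = 7·228 − 29·55
So 55·(-29) ≡ 1 (mod 228), and -29 ≡ 199 (mod 228).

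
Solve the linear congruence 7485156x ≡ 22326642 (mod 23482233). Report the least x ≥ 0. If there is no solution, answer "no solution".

First find gcd(7485156, 23482233):
23482233 = 3×7485156 + 1026765
7485156 = 7×1026765 + 297801
1026765 = 3×297801 + 133362
297801 = 2×133362 + 31077
133362 = 4×31077 + 9054
31077 = 3×9054 + 3915
9054 = 2×3915 + 1224
3915 = 3×1224 + 243
1224 = 5×243 + 9
243 = 27×9 + 0
gcd = 9 and 9 | 22326642, so solutions exist. Divide through by 9: 831684x ≡ 2480738 (mod 2609137).
Now find 831684⁻¹ mod 2609137:
2609137 = 3·831684 + 114085
831684 = 7·114085 + 33089
114085 = 3·33089 + 14818
33089 = 2·14818 + 3453
14818 = 4·3453 + 1006
3453 = 3·1006 + 435
1006 = 2·435 + 136
435 = 3·136 + 27
136 = 5·27 + 1
27 = 27·1 + 0
Back-substitute:
1 = 136 − 5·27
1 = −5·435 + 16·136
1 = 16·1006 − 37·435
1 = −37·3453 + 127·1006
1 = 127·14818 − 545·3453
1 = −545·33089 + 1217·14818
1 = 1217·114085 − 4196·33089
1 = −4196·831684 + 30589·114085
1 = 30589·2609137 − 95963·831684
So 831684·(-95963) ≡ 1 (mod 2609137), i.e. 831684⁻¹ ≡ 2513174.
Then x ≡ 2513174·2480738 ≡ 1208323 (mod 2609137); the smallest non-negative solution is x = 1208323.

1208323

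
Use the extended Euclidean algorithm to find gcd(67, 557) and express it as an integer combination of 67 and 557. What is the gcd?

Repeated division:
557 = 8*67 + 21
67 = 3*21 + 4
21 = 5*4 + 1
4 = 4*1 + 0
gcd(67, 557) = 1.
Back-substituting:
1 = 21 − 5·4
1 = −5·67 + 16·21
1 = 16·557 − 133·67
So 1 = (16)·557 + (-133)·67.

1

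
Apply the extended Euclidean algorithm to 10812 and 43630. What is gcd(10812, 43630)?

Apply Euclid's algorithm to 43630 and 10812:
43630 = 4*10812 + 382
10812 = 28*382 + 116
382 = 3*116 + 34
116 = 3*34 + 14
34 = 2*14 + 6
14 = 2*6 + 2
6 = 3*2 + 0
gcd(10812, 43630) = 2.
Back-substituting:
2 = 14 − 2·6
2 = −2·34 + 5·14
2 = 5·116 − 17·34
2 = −17·382 + 56·116
2 = 56·10812 − 1585·382
2 = −1585·43630 + 6396·10812
So 2 = (-1585)·43630 + (6396)·10812.

2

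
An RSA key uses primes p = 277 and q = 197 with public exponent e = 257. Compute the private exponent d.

φ(n) = (p−1)(q−1) = 276·196 = 54096.
Need d with 257·d ≡ 1 (mod 54096). Apply the extended Euclidean algorithm:
54096 = 210×257 + 126
257 = 2×126 + 5
126 = 25×5 + 1
5 = 5×1 + 0
Back-substitute:
1 = 126 − 25·5
1 = −25·257 + 51·126
1 = 51·54096 − 10735·257
So 257·(-10735) ≡ 1 (mod 54096), hence d ≡ -10735 ≡ 43361 (mod 54096).

43361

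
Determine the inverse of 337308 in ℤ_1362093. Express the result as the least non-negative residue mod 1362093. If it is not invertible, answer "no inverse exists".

Euclidean algorithm on 1362093, 337308:
1362093 = 4·337308 + 12861
337308 = 26·12861 + 2922
12861 = 4·2922 + 1173
2922 = 2·1173 + 576
1173 = 2·576 + 21
576 = 27·21 + 9
21 = 2·9 + 3
9 = 3·3 + 0
The gcd is 3, not 1, hence no inverse exists.

no inverse exists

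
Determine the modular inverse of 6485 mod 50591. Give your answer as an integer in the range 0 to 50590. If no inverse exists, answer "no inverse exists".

Apply the Euclidean algorithm to 50591 and 6485:
50591 = 7×6485 + 5196
6485 = 1×5196 + 1289
5196 = 4×1289 + 40
1289 = 32×40 + 9
40 = 4×9 + 4
9 = 2×4 + 1
4 = 4×1 + 0
The gcd is 1. Working backward:
1 = 9 − 2·4
1 = −2·40 + 9·9
1 = 9·1289 − 290·40
1 = −290·5196 + 1169·1289
1 = 1169·6485 − 1459·5196
1 = −1459·50591 + 11382·6485
So 6485·11382 ≡ 1 (mod 50591).

11382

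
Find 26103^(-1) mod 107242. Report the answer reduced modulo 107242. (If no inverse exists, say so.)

Apply the Euclidean algorithm to 107242 and 26103:
107242 = 4*26103 + 2830
26103 = 9*2830 + 633
2830 = 4*633 + 298
633 = 2*298 + 37
298 = 8*37 + 2
37 = 18*2 + 1
2 = 2*1 + 0
Since gcd(26103, 107242) = 1, back-substitute to write 1 as a combination:
1 = 37 − 18·2
1 = −18·298 + 145·37
1 = 145·633 − 308·298
1 = −308·2830 + 1377·633
1 = 1377·26103 − 12701·2830
1 = −12701·107242 + 52181·26103
So 26103·52181 ≡ 1 (mod 107242).

52181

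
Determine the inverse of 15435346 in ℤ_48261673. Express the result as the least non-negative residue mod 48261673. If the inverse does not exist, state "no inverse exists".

Run Euclid on (48261673, 15435346):
48261673 = 3×15435346 + 1955635
15435346 = 7×1955635 + 1745901
1955635 = 1×1745901 + 209734
1745901 = 8×209734 + 68029
209734 = 3×68029 + 5647
68029 = 12×5647 + 265
5647 = 21×265 + 82
265 = 3×82 + 19
82 = 4×19 + 6
19 = 3×6 + 1
6 = 6×1 + 0
gcd = 1, so the inverse exists. Back-substitute:
1 = 19 − 3·6
1 = −3·82 + 13·19
1 = 13·265 − 42·82
1 = −42·5647 + 895·265
1 = 895·68029 − 10782·5647
1 = −10782·209734 + 33241·68029
1 = 33241·1745901 − 276710·209734
1 = −276710·1955635 + 309951·1745901
1 = 309951·15435346 − 2446367·1955635
1 = −2446367·48261673 + 7649052·15435346
So 15435346·7649052 ≡ 1 (mod 48261673).

7649052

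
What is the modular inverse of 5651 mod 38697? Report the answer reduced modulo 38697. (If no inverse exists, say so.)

Run Euclid on (38697, 5651):
38697 = 6·5651 + 4791
5651 = 1·4791 + 860
4791 = 5·860 + 491
860 = 1·491 + 369
491 = 1·369 + 122
369 = 3·122 + 3
122 = 40·3 + 2
3 = 1·2 + 1
2 = 2·1 + 0
Since gcd(5651, 38697) = 1, back-substitute to write 1 as a combination:
1 = 3 − 2
1 = −122 + 41·3
1 = 41·369 − 124·122
1 = −124·491 + 165·369
1 = 165·860 − 289·491
1 = −289·4791 + 1610·860
1 = 1610·5651 − 1899·4791
1 = −1899·38697 + 13004·5651
So 5651·13004 ≡ 1 (mod 38697).

13004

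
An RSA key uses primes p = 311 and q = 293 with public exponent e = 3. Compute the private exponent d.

φ(n) = (p−1)(q−1) = 310·292 = 90520.
Need d with 3·d ≡ 1 (mod 90520). Apply the extended Euclidean algorithm:
90520 = 30173×3 + 1
3 = 3×1 + 0
Back-substitute:
1 = 90520 − 30173·3
So 3·(-30173) ≡ 1 (mod 90520), hence d ≡ -30173 ≡ 60347 (mod 90520).

60347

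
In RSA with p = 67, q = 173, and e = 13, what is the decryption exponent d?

φ(n) = (p−1)(q−1) = 66·172 = 11352.
Need d with 13·d ≡ 1 (mod 11352). Apply the extended Euclidean algorithm:
11352 = 873·13 + 3
13 = 4·3 + 1
3 = 3·1 + 0
Back-substitute:
1 = 13 − 4·3
1 = −4·11352 + 3493·13
So 13·3493 ≡ 1 (mod 11352), hence d = 3493.

3493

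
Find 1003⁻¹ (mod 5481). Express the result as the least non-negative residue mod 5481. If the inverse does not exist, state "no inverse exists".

Apply the Euclidean algorithm to 5481 and 1003:
5481 = 5·1003 + 466
1003 = 2·466 + 71
466 = 6·71 + 40
71 = 1·40 + 31
40 = 1·31 + 9
31 = 3·9 + 4
9 = 2·4 + 1
4 = 4·1 + 0
The gcd is 1. Working backward:
1 = 9 − 2·4
1 = −2·31 + 7·9
1 = 7·40 − 9·31
1 = −9·71 + 16·40
1 = 16·466 − 105·71
1 = −105·1003 + 226·466
1 = 226·5481 − 1235·1003
So 1003·(-1235) ≡ 1 (mod 5481), and -1235 ≡ 4246 (mod 5481).

4246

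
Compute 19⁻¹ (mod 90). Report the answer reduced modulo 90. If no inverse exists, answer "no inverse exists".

19

Extended Euclidean algorithm:
90 = 4×19 + 14
19 = 1×14 + 5
14 = 2×5 + 4
5 = 1×4 + 1
4 = 4×1 + 0
Since gcd(19, 90) = 1, back-substitute to write 1 as a combination:
1 = 5 − 4
1 = −14 + 3·5
1 = 3·19 − 4·14
1 = −4·90 + 19·19
So 19·19 ≡ 1 (mod 90).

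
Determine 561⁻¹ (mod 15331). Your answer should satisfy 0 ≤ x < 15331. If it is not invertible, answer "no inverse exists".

3416

Extended Euclidean algorithm:
15331 = 27*561 + 184
561 = 3*184 + 9
184 = 20*9 + 4
9 = 2*4 + 1
4 = 4*1 + 0
The gcd is 1. Working backward:
1 = 9 − 2·4
1 = −2·184 + 41·9
1 = 41·561 − 125·184
1 = −125·15331 + 3416·561
So 561·3416 ≡ 1 (mod 15331).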